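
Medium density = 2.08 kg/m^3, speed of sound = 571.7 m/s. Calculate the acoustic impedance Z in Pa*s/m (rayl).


Given values:
  rho = 2.08 kg/m^3
  c = 571.7 m/s
Formula: Z = rho * c
Z = 2.08 * 571.7
Z = 1189.14

1189.14 rayl


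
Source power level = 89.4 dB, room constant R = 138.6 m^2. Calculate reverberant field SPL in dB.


Given values:
  Lw = 89.4 dB, R = 138.6 m^2
Formula: SPL = Lw + 10 * log10(4 / R)
Compute 4 / R = 4 / 138.6 = 0.02886
Compute 10 * log10(0.02886) = -15.397
SPL = 89.4 + (-15.397) = 74.0

74.0 dB


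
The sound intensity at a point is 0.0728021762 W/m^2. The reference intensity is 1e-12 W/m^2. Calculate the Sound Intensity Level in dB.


Given values:
  I = 0.0728021762 W/m^2
  I_ref = 1e-12 W/m^2
Formula: SIL = 10 * log10(I / I_ref)
Compute ratio: I / I_ref = 72802176200
Compute log10: log10(72802176200) = 10.862144
Multiply: SIL = 10 * 10.862144 = 108.62

108.62 dB


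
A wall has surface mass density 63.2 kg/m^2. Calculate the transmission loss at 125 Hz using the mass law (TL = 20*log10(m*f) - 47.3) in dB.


Given values:
  m = 63.2 kg/m^2, f = 125 Hz
Formula: TL = 20 * log10(m * f) - 47.3
Compute m * f = 63.2 * 125 = 7900.0
Compute log10(7900.0) = 3.897627
Compute 20 * 3.897627 = 77.9525
TL = 77.9525 - 47.3 = 30.65

30.65 dB


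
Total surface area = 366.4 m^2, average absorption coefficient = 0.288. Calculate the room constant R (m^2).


Given values:
  S = 366.4 m^2, alpha = 0.288
Formula: R = S * alpha / (1 - alpha)
Numerator: 366.4 * 0.288 = 105.5232
Denominator: 1 - 0.288 = 0.712
R = 105.5232 / 0.712 = 148.21

148.21 m^2


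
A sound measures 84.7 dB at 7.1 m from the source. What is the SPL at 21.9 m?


Given values:
  SPL1 = 84.7 dB, r1 = 7.1 m, r2 = 21.9 m
Formula: SPL2 = SPL1 - 20 * log10(r2 / r1)
Compute ratio: r2 / r1 = 21.9 / 7.1 = 3.0845
Compute log10: log10(3.0845) = 0.489185
Compute drop: 20 * 0.489185 = 9.7837
SPL2 = 84.7 - 9.7837 = 74.92

74.92 dB


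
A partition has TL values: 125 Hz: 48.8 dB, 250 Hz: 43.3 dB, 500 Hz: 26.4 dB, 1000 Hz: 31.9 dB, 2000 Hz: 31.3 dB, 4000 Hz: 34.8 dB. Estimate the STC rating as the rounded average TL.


Given TL values at each frequency:
  125 Hz: 48.8 dB
  250 Hz: 43.3 dB
  500 Hz: 26.4 dB
  1000 Hz: 31.9 dB
  2000 Hz: 31.3 dB
  4000 Hz: 34.8 dB
Formula: STC ~ round(average of TL values)
Sum = 48.8 + 43.3 + 26.4 + 31.9 + 31.3 + 34.8 = 216.5
Average = 216.5 / 6 = 36.08
Rounded: 36

36


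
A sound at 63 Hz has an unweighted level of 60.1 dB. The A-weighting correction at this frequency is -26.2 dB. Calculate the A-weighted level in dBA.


Given values:
  SPL = 60.1 dB
  A-weighting at 63 Hz = -26.2 dB
Formula: L_A = SPL + A_weight
L_A = 60.1 + (-26.2)
L_A = 33.9

33.9 dBA


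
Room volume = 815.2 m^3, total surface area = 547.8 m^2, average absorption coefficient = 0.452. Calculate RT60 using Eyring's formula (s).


Given values:
  V = 815.2 m^3, S = 547.8 m^2, alpha = 0.452
Formula: RT60 = 0.161 * V / (-S * ln(1 - alpha))
Compute ln(1 - 0.452) = ln(0.548) = -0.60148
Denominator: -547.8 * -0.60148 = 329.4907
Numerator: 0.161 * 815.2 = 131.2472
RT60 = 131.2472 / 329.4907 = 0.398

0.398 s


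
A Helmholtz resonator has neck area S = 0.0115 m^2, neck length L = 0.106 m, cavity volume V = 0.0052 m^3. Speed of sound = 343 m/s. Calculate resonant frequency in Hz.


Given values:
  S = 0.0115 m^2, L = 0.106 m, V = 0.0052 m^3, c = 343 m/s
Formula: f = (c / (2*pi)) * sqrt(S / (V * L))
Compute V * L = 0.0052 * 0.106 = 0.0005512
Compute S / (V * L) = 0.0115 / 0.0005512 = 20.8636
Compute sqrt(20.8636) = 4.567669
Compute c / (2*pi) = 343 / 6.283185 = 54.590148
f = 54.590148 * 4.567669 = 249.35

249.35 Hz


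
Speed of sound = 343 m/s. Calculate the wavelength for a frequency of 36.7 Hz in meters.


Given values:
  c = 343 m/s, f = 36.7 Hz
Formula: lambda = c / f
lambda = 343 / 36.7
lambda = 9.346

9.346 m


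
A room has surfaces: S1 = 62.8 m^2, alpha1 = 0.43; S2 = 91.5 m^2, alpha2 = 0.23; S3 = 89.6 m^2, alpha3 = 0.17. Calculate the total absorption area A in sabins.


Given surfaces:
  Surface 1: 62.8 * 0.43 = 27.004
  Surface 2: 91.5 * 0.23 = 21.045
  Surface 3: 89.6 * 0.17 = 15.232
Formula: A = sum(Si * alpha_i)
A = 27.004 + 21.045 + 15.232
A = 63.28

63.28 sabins


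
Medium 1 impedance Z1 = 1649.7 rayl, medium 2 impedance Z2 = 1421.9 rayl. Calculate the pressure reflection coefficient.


Given values:
  Z1 = 1649.7 rayl, Z2 = 1421.9 rayl
Formula: R = (Z2 - Z1) / (Z2 + Z1)
Numerator: Z2 - Z1 = 1421.9 - 1649.7 = -227.8
Denominator: Z2 + Z1 = 1421.9 + 1649.7 = 3071.6
R = -227.8 / 3071.6 = -0.0742

-0.0742


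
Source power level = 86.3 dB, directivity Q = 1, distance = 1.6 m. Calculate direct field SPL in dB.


Given values:
  Lw = 86.3 dB, Q = 1, r = 1.6 m
Formula: SPL = Lw + 10 * log10(Q / (4 * pi * r^2))
Compute 4 * pi * r^2 = 4 * pi * 1.6^2 = 32.1699
Compute Q / denom = 1 / 32.1699 = 0.03108496
Compute 10 * log10(0.03108496) = -15.0745
SPL = 86.3 + (-15.0745) = 71.23

71.23 dB


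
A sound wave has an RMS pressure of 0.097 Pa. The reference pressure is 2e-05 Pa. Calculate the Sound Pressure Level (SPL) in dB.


Given values:
  p = 0.097 Pa
  p_ref = 2e-05 Pa
Formula: SPL = 20 * log10(p / p_ref)
Compute ratio: p / p_ref = 0.097 / 2e-05 = 4850
Compute log10: log10(4850) = 3.685742
Multiply: SPL = 20 * 3.685742 = 73.71

73.71 dB


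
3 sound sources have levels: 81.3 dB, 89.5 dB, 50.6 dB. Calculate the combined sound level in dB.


Formula: L_total = 10 * log10( sum(10^(Li/10)) )
  Source 1: 10^(81.3/10) = 134896288.2592
  Source 2: 10^(89.5/10) = 891250938.1337
  Source 3: 10^(50.6/10) = 114815.3621
Sum of linear values = 1026262041.755
L_total = 10 * log10(1026262041.755) = 90.11

90.11 dB


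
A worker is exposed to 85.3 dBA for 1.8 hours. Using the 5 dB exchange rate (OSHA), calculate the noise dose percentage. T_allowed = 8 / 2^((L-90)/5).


Given values:
  L = 85.3 dBA, T = 1.8 hours
Formula: T_allowed = 8 / 2^((L - 90) / 5)
Compute exponent: (85.3 - 90) / 5 = -0.94
Compute 2^(-0.94) = 0.521233
T_allowed = 8 / 0.521233 = 15.348222 hours
Dose = (T / T_allowed) * 100
Dose = (1.8 / 15.348222) * 100 = 11.73

11.73 %


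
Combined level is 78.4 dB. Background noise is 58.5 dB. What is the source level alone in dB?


Given values:
  L_total = 78.4 dB, L_bg = 58.5 dB
Formula: L_source = 10 * log10(10^(L_total/10) - 10^(L_bg/10))
Convert to linear:
  10^(78.4/10) = 69183097.0919
  10^(58.5/10) = 707945.7844
Difference: 69183097.0919 - 707945.7844 = 68475151.3075
L_source = 10 * log10(68475151.3075) = 78.36

78.36 dB


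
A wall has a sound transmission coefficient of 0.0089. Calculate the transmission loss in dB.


Given values:
  tau = 0.0089
Formula: TL = 10 * log10(1 / tau)
Compute 1 / tau = 1 / 0.0089 = 112.3596
Compute log10(112.3596) = 2.05061
TL = 10 * 2.05061 = 20.51

20.51 dB


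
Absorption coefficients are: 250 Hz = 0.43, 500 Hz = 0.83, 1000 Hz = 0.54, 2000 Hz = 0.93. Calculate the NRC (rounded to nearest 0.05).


Given values:
  a_250 = 0.43, a_500 = 0.83
  a_1000 = 0.54, a_2000 = 0.93
Formula: NRC = (a250 + a500 + a1000 + a2000) / 4
Sum = 0.43 + 0.83 + 0.54 + 0.93 = 2.73
NRC = 2.73 / 4 = 0.6825
Rounded to nearest 0.05: 0.7

0.7


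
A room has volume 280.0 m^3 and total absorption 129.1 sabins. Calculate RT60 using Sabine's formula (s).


Given values:
  V = 280.0 m^3
  A = 129.1 sabins
Formula: RT60 = 0.161 * V / A
Numerator: 0.161 * 280.0 = 45.08
RT60 = 45.08 / 129.1 = 0.349

0.349 s


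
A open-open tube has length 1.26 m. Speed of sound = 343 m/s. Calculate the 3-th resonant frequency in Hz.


Given values:
  Tube type: open-open, L = 1.26 m, c = 343 m/s, n = 3
Formula: f_n = n * c / (2 * L)
Compute 2 * L = 2 * 1.26 = 2.52
f = 3 * 343 / 2.52
f = 408.33

408.33 Hz


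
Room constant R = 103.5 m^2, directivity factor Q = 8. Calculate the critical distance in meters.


Given values:
  R = 103.5 m^2, Q = 8
Formula: d_c = 0.141 * sqrt(Q * R)
Compute Q * R = 8 * 103.5 = 828.0
Compute sqrt(828.0) = 28.775
d_c = 0.141 * 28.775 = 4.057

4.057 m


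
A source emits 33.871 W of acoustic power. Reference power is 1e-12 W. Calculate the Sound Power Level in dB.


Given values:
  W = 33.871 W
  W_ref = 1e-12 W
Formula: SWL = 10 * log10(W / W_ref)
Compute ratio: W / W_ref = 33871000000000
Compute log10: log10(33871000000000) = 13.529828
Multiply: SWL = 10 * 13.529828 = 135.3

135.3 dB


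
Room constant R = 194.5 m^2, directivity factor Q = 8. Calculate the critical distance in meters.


Given values:
  R = 194.5 m^2, Q = 8
Formula: d_c = 0.141 * sqrt(Q * R)
Compute Q * R = 8 * 194.5 = 1556.0
Compute sqrt(1556.0) = 39.4462
d_c = 0.141 * 39.4462 = 5.562

5.562 m


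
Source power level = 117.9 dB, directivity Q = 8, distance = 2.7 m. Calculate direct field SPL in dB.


Given values:
  Lw = 117.9 dB, Q = 8, r = 2.7 m
Formula: SPL = Lw + 10 * log10(Q / (4 * pi * r^2))
Compute 4 * pi * r^2 = 4 * pi * 2.7^2 = 91.6088
Compute Q / denom = 8 / 91.6088 = 0.08732785
Compute 10 * log10(0.08732785) = -10.5885
SPL = 117.9 + (-10.5885) = 107.31

107.31 dB


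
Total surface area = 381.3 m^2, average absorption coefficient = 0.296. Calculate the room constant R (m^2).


Given values:
  S = 381.3 m^2, alpha = 0.296
Formula: R = S * alpha / (1 - alpha)
Numerator: 381.3 * 0.296 = 112.8648
Denominator: 1 - 0.296 = 0.704
R = 112.8648 / 0.704 = 160.32

160.32 m^2


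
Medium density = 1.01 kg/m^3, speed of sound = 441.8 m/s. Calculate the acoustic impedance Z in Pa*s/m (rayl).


Given values:
  rho = 1.01 kg/m^3
  c = 441.8 m/s
Formula: Z = rho * c
Z = 1.01 * 441.8
Z = 446.22

446.22 rayl


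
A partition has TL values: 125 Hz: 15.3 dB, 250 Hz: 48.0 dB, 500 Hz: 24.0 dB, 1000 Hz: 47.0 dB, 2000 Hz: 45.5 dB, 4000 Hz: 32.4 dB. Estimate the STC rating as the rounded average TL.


Given TL values at each frequency:
  125 Hz: 15.3 dB
  250 Hz: 48.0 dB
  500 Hz: 24.0 dB
  1000 Hz: 47.0 dB
  2000 Hz: 45.5 dB
  4000 Hz: 32.4 dB
Formula: STC ~ round(average of TL values)
Sum = 15.3 + 48.0 + 24.0 + 47.0 + 45.5 + 32.4 = 212.2
Average = 212.2 / 6 = 35.37
Rounded: 35

35


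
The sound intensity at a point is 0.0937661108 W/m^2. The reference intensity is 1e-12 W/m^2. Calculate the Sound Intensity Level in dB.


Given values:
  I = 0.0937661108 W/m^2
  I_ref = 1e-12 W/m^2
Formula: SIL = 10 * log10(I / I_ref)
Compute ratio: I / I_ref = 93766110800
Compute log10: log10(93766110800) = 10.972046
Multiply: SIL = 10 * 10.972046 = 109.72

109.72 dB


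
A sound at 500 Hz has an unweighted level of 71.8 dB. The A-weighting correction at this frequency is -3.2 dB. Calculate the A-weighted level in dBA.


Given values:
  SPL = 71.8 dB
  A-weighting at 500 Hz = -3.2 dB
Formula: L_A = SPL + A_weight
L_A = 71.8 + (-3.2)
L_A = 68.6

68.6 dBA


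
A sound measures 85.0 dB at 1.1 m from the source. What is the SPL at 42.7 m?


Given values:
  SPL1 = 85.0 dB, r1 = 1.1 m, r2 = 42.7 m
Formula: SPL2 = SPL1 - 20 * log10(r2 / r1)
Compute ratio: r2 / r1 = 42.7 / 1.1 = 38.8182
Compute log10: log10(38.8182) = 1.589035
Compute drop: 20 * 1.589035 = 31.7807
SPL2 = 85.0 - 31.7807 = 53.22

53.22 dB


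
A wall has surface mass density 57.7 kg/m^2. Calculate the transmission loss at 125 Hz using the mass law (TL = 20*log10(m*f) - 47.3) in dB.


Given values:
  m = 57.7 kg/m^2, f = 125 Hz
Formula: TL = 20 * log10(m * f) - 47.3
Compute m * f = 57.7 * 125 = 7212.5
Compute log10(7212.5) = 3.858086
Compute 20 * 3.858086 = 77.1617
TL = 77.1617 - 47.3 = 29.86

29.86 dB


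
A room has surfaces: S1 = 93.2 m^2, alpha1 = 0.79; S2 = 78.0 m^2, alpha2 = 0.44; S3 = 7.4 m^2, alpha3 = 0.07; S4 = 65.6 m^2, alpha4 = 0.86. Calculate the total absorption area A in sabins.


Given surfaces:
  Surface 1: 93.2 * 0.79 = 73.628
  Surface 2: 78.0 * 0.44 = 34.32
  Surface 3: 7.4 * 0.07 = 0.518
  Surface 4: 65.6 * 0.86 = 56.416
Formula: A = sum(Si * alpha_i)
A = 73.628 + 34.32 + 0.518 + 56.416
A = 164.88

164.88 sabins


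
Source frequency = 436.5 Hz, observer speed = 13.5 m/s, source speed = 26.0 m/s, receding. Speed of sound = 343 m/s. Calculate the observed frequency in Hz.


Given values:
  f_s = 436.5 Hz, v_o = 13.5 m/s, v_s = 26.0 m/s
  Direction: receding
Formula: f_o = f_s * (c - v_o) / (c + v_s)
Numerator: c - v_o = 343 - 13.5 = 329.5
Denominator: c + v_s = 343 + 26.0 = 369.0
f_o = 436.5 * 329.5 / 369.0 = 389.77

389.77 Hz


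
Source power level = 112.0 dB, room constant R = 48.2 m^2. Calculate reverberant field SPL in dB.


Given values:
  Lw = 112.0 dB, R = 48.2 m^2
Formula: SPL = Lw + 10 * log10(4 / R)
Compute 4 / R = 4 / 48.2 = 0.082988
Compute 10 * log10(0.082988) = -10.8098
SPL = 112.0 + (-10.8098) = 101.19

101.19 dB


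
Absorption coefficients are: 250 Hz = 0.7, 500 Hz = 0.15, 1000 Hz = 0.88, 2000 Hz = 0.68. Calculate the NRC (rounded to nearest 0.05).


Given values:
  a_250 = 0.7, a_500 = 0.15
  a_1000 = 0.88, a_2000 = 0.68
Formula: NRC = (a250 + a500 + a1000 + a2000) / 4
Sum = 0.7 + 0.15 + 0.88 + 0.68 = 2.41
NRC = 2.41 / 4 = 0.6025
Rounded to nearest 0.05: 0.6

0.6


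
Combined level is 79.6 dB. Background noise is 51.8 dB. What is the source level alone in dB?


Given values:
  L_total = 79.6 dB, L_bg = 51.8 dB
Formula: L_source = 10 * log10(10^(L_total/10) - 10^(L_bg/10))
Convert to linear:
  10^(79.6/10) = 91201083.9356
  10^(51.8/10) = 151356.1248
Difference: 91201083.9356 - 151356.1248 = 91049727.8108
L_source = 10 * log10(91049727.8108) = 79.59

79.59 dB


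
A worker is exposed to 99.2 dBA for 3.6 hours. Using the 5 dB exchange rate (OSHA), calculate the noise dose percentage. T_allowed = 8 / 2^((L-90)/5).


Given values:
  L = 99.2 dBA, T = 3.6 hours
Formula: T_allowed = 8 / 2^((L - 90) / 5)
Compute exponent: (99.2 - 90) / 5 = 1.84
Compute 2^(1.84) = 3.5801
T_allowed = 8 / 3.5801 = 2.234574 hours
Dose = (T / T_allowed) * 100
Dose = (3.6 / 2.234574) * 100 = 161.1

161.1 %


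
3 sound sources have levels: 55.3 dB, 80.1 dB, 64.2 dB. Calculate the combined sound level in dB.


Formula: L_total = 10 * log10( sum(10^(Li/10)) )
  Source 1: 10^(55.3/10) = 338844.1561
  Source 2: 10^(80.1/10) = 102329299.2281
  Source 3: 10^(64.2/10) = 2630267.9919
Sum of linear values = 105298411.3761
L_total = 10 * log10(105298411.3761) = 80.22

80.22 dB


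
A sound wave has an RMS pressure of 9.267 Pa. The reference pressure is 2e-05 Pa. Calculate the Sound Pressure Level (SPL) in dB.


Given values:
  p = 9.267 Pa
  p_ref = 2e-05 Pa
Formula: SPL = 20 * log10(p / p_ref)
Compute ratio: p / p_ref = 9.267 / 2e-05 = 463350
Compute log10: log10(463350) = 5.665909
Multiply: SPL = 20 * 5.665909 = 113.32

113.32 dB


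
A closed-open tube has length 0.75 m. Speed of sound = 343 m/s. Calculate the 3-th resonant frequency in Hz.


Given values:
  Tube type: closed-open, L = 0.75 m, c = 343 m/s, n = 3
Formula: f_n = (2n - 1) * c / (4 * L)
Compute 2n - 1 = 2*3 - 1 = 5
Compute 4 * L = 4 * 0.75 = 3.0
f = 5 * 343 / 3.0
f = 571.67

571.67 Hz


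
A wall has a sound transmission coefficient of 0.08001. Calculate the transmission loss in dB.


Given values:
  tau = 0.08001
Formula: TL = 10 * log10(1 / tau)
Compute 1 / tau = 1 / 0.08001 = 12.4984
Compute log10(12.4984) = 1.096854
TL = 10 * 1.096854 = 10.97

10.97 dB


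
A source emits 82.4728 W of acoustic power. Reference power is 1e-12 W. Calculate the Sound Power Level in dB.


Given values:
  W = 82.4728 W
  W_ref = 1e-12 W
Formula: SWL = 10 * log10(W / W_ref)
Compute ratio: W / W_ref = 82472800000000
Compute log10: log10(82472800000000) = 13.916311
Multiply: SWL = 10 * 13.916311 = 139.16

139.16 dB


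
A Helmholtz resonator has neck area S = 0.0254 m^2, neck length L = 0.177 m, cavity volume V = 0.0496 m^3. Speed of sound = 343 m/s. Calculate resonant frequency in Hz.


Given values:
  S = 0.0254 m^2, L = 0.177 m, V = 0.0496 m^3, c = 343 m/s
Formula: f = (c / (2*pi)) * sqrt(S / (V * L))
Compute V * L = 0.0496 * 0.177 = 0.0087792
Compute S / (V * L) = 0.0254 / 0.0087792 = 2.8932
Compute sqrt(2.8932) = 1.700941
Compute c / (2*pi) = 343 / 6.283185 = 54.590148
f = 54.590148 * 1.700941 = 92.85

92.85 Hz


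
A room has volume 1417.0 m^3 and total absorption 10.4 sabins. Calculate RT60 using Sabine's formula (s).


Given values:
  V = 1417.0 m^3
  A = 10.4 sabins
Formula: RT60 = 0.161 * V / A
Numerator: 0.161 * 1417.0 = 228.137
RT60 = 228.137 / 10.4 = 21.936

21.936 s


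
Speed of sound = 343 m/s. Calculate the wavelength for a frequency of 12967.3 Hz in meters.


Given values:
  c = 343 m/s, f = 12967.3 Hz
Formula: lambda = c / f
lambda = 343 / 12967.3
lambda = 0.0265

0.0265 m


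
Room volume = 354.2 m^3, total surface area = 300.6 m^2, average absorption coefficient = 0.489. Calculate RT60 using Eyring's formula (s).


Given values:
  V = 354.2 m^3, S = 300.6 m^2, alpha = 0.489
Formula: RT60 = 0.161 * V / (-S * ln(1 - alpha))
Compute ln(1 - 0.489) = ln(0.511) = -0.671386
Denominator: -300.6 * -0.671386 = 201.8186
Numerator: 0.161 * 354.2 = 57.0262
RT60 = 57.0262 / 201.8186 = 0.283

0.283 s


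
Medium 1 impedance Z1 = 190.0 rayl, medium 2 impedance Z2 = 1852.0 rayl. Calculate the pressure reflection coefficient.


Given values:
  Z1 = 190.0 rayl, Z2 = 1852.0 rayl
Formula: R = (Z2 - Z1) / (Z2 + Z1)
Numerator: Z2 - Z1 = 1852.0 - 190.0 = 1662.0
Denominator: Z2 + Z1 = 1852.0 + 190.0 = 2042.0
R = 1662.0 / 2042.0 = 0.8139

0.8139


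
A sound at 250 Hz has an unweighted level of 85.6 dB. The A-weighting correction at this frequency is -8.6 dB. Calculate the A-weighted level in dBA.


Given values:
  SPL = 85.6 dB
  A-weighting at 250 Hz = -8.6 dB
Formula: L_A = SPL + A_weight
L_A = 85.6 + (-8.6)
L_A = 77.0

77.0 dBA


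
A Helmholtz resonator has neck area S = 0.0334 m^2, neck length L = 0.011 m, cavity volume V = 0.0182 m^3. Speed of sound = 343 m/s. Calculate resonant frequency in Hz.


Given values:
  S = 0.0334 m^2, L = 0.011 m, V = 0.0182 m^3, c = 343 m/s
Formula: f = (c / (2*pi)) * sqrt(S / (V * L))
Compute V * L = 0.0182 * 0.011 = 0.0002002
Compute S / (V * L) = 0.0334 / 0.0002002 = 166.8332
Compute sqrt(166.8332) = 12.916393
Compute c / (2*pi) = 343 / 6.283185 = 54.590148
f = 54.590148 * 12.916393 = 705.11

705.11 Hz


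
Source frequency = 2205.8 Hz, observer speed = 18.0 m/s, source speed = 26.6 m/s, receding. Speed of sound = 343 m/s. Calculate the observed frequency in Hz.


Given values:
  f_s = 2205.8 Hz, v_o = 18.0 m/s, v_s = 26.6 m/s
  Direction: receding
Formula: f_o = f_s * (c - v_o) / (c + v_s)
Numerator: c - v_o = 343 - 18.0 = 325.0
Denominator: c + v_s = 343 + 26.6 = 369.6
f_o = 2205.8 * 325.0 / 369.6 = 1939.62

1939.62 Hz


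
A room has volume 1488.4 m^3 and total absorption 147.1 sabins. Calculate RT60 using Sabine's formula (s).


Given values:
  V = 1488.4 m^3
  A = 147.1 sabins
Formula: RT60 = 0.161 * V / A
Numerator: 0.161 * 1488.4 = 239.6324
RT60 = 239.6324 / 147.1 = 1.629

1.629 s


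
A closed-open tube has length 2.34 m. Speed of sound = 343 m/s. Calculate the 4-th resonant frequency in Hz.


Given values:
  Tube type: closed-open, L = 2.34 m, c = 343 m/s, n = 4
Formula: f_n = (2n - 1) * c / (4 * L)
Compute 2n - 1 = 2*4 - 1 = 7
Compute 4 * L = 4 * 2.34 = 9.36
f = 7 * 343 / 9.36
f = 256.52

256.52 Hz


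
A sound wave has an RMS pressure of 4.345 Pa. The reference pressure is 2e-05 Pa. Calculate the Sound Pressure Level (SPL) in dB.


Given values:
  p = 4.345 Pa
  p_ref = 2e-05 Pa
Formula: SPL = 20 * log10(p / p_ref)
Compute ratio: p / p_ref = 4.345 / 2e-05 = 217250
Compute log10: log10(217250) = 5.33696
Multiply: SPL = 20 * 5.33696 = 106.74

106.74 dB


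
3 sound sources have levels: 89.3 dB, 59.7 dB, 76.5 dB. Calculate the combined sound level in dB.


Formula: L_total = 10 * log10( sum(10^(Li/10)) )
  Source 1: 10^(89.3/10) = 851138038.2024
  Source 2: 10^(59.7/10) = 933254.3008
  Source 3: 10^(76.5/10) = 44668359.2151
Sum of linear values = 896739651.7183
L_total = 10 * log10(896739651.7183) = 89.53

89.53 dB


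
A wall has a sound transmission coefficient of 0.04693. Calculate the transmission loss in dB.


Given values:
  tau = 0.04693
Formula: TL = 10 * log10(1 / tau)
Compute 1 / tau = 1 / 0.04693 = 21.3083
Compute log10(21.3083) = 1.328549
TL = 10 * 1.328549 = 13.29

13.29 dB


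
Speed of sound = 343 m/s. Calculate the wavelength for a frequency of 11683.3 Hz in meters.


Given values:
  c = 343 m/s, f = 11683.3 Hz
Formula: lambda = c / f
lambda = 343 / 11683.3
lambda = 0.0294

0.0294 m


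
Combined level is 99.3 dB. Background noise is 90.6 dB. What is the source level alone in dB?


Given values:
  L_total = 99.3 dB, L_bg = 90.6 dB
Formula: L_source = 10 * log10(10^(L_total/10) - 10^(L_bg/10))
Convert to linear:
  10^(99.3/10) = 8511380382.0238
  10^(90.6/10) = 1148153621.4969
Difference: 8511380382.0238 - 1148153621.4969 = 7363226760.5269
L_source = 10 * log10(7363226760.5269) = 98.67

98.67 dB


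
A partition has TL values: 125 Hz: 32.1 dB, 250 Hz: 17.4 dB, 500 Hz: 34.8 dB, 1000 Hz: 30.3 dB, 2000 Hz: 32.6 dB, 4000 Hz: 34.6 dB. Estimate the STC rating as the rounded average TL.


Given TL values at each frequency:
  125 Hz: 32.1 dB
  250 Hz: 17.4 dB
  500 Hz: 34.8 dB
  1000 Hz: 30.3 dB
  2000 Hz: 32.6 dB
  4000 Hz: 34.6 dB
Formula: STC ~ round(average of TL values)
Sum = 32.1 + 17.4 + 34.8 + 30.3 + 32.6 + 34.6 = 181.8
Average = 181.8 / 6 = 30.3
Rounded: 30

30


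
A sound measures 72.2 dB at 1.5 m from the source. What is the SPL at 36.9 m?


Given values:
  SPL1 = 72.2 dB, r1 = 1.5 m, r2 = 36.9 m
Formula: SPL2 = SPL1 - 20 * log10(r2 / r1)
Compute ratio: r2 / r1 = 36.9 / 1.5 = 24.6
Compute log10: log10(24.6) = 1.390935
Compute drop: 20 * 1.390935 = 27.8187
SPL2 = 72.2 - 27.8187 = 44.38

44.38 dB


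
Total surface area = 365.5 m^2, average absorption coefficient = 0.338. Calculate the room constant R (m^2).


Given values:
  S = 365.5 m^2, alpha = 0.338
Formula: R = S * alpha / (1 - alpha)
Numerator: 365.5 * 0.338 = 123.539
Denominator: 1 - 0.338 = 0.662
R = 123.539 / 0.662 = 186.61

186.61 m^2


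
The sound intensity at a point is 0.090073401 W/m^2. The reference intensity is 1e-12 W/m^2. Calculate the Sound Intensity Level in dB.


Given values:
  I = 0.090073401 W/m^2
  I_ref = 1e-12 W/m^2
Formula: SIL = 10 * log10(I / I_ref)
Compute ratio: I / I_ref = 90073401000
Compute log10: log10(90073401000) = 10.954597
Multiply: SIL = 10 * 10.954597 = 109.55

109.55 dB


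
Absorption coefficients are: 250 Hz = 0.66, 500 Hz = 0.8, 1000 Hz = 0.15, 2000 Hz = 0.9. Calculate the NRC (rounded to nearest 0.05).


Given values:
  a_250 = 0.66, a_500 = 0.8
  a_1000 = 0.15, a_2000 = 0.9
Formula: NRC = (a250 + a500 + a1000 + a2000) / 4
Sum = 0.66 + 0.8 + 0.15 + 0.9 = 2.51
NRC = 2.51 / 4 = 0.6275
Rounded to nearest 0.05: 0.65

0.65


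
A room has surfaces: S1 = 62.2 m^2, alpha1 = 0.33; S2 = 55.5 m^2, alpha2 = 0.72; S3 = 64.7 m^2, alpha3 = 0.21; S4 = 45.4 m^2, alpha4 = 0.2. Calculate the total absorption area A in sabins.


Given surfaces:
  Surface 1: 62.2 * 0.33 = 20.526
  Surface 2: 55.5 * 0.72 = 39.96
  Surface 3: 64.7 * 0.21 = 13.587
  Surface 4: 45.4 * 0.2 = 9.08
Formula: A = sum(Si * alpha_i)
A = 20.526 + 39.96 + 13.587 + 9.08
A = 83.15

83.15 sabins


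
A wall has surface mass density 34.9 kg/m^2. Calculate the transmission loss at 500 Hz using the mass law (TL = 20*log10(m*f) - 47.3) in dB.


Given values:
  m = 34.9 kg/m^2, f = 500 Hz
Formula: TL = 20 * log10(m * f) - 47.3
Compute m * f = 34.9 * 500 = 17450.0
Compute log10(17450.0) = 4.241795
Compute 20 * 4.241795 = 84.8359
TL = 84.8359 - 47.3 = 37.54

37.54 dB


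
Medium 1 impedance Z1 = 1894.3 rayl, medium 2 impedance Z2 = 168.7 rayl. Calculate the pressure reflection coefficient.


Given values:
  Z1 = 1894.3 rayl, Z2 = 168.7 rayl
Formula: R = (Z2 - Z1) / (Z2 + Z1)
Numerator: Z2 - Z1 = 168.7 - 1894.3 = -1725.6
Denominator: Z2 + Z1 = 168.7 + 1894.3 = 2063.0
R = -1725.6 / 2063.0 = -0.8365

-0.8365


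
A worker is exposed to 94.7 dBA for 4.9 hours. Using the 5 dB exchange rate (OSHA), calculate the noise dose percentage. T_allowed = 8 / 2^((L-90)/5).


Given values:
  L = 94.7 dBA, T = 4.9 hours
Formula: T_allowed = 8 / 2^((L - 90) / 5)
Compute exponent: (94.7 - 90) / 5 = 0.94
Compute 2^(0.94) = 1.918528
T_allowed = 8 / 1.918528 = 4.169864 hours
Dose = (T / T_allowed) * 100
Dose = (4.9 / 4.169864) * 100 = 117.51

117.51 %


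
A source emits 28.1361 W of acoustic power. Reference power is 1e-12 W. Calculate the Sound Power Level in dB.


Given values:
  W = 28.1361 W
  W_ref = 1e-12 W
Formula: SWL = 10 * log10(W / W_ref)
Compute ratio: W / W_ref = 28136100000000
Compute log10: log10(28136100000000) = 13.449264
Multiply: SWL = 10 * 13.449264 = 134.49

134.49 dB


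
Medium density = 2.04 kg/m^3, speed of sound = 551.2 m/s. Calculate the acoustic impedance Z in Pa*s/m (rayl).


Given values:
  rho = 2.04 kg/m^3
  c = 551.2 m/s
Formula: Z = rho * c
Z = 2.04 * 551.2
Z = 1124.45

1124.45 rayl


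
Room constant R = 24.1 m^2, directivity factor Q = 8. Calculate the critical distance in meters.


Given values:
  R = 24.1 m^2, Q = 8
Formula: d_c = 0.141 * sqrt(Q * R)
Compute Q * R = 8 * 24.1 = 192.8
Compute sqrt(192.8) = 13.8852
d_c = 0.141 * 13.8852 = 1.958

1.958 m


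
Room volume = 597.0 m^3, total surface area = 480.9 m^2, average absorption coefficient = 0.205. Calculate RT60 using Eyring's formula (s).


Given values:
  V = 597.0 m^3, S = 480.9 m^2, alpha = 0.205
Formula: RT60 = 0.161 * V / (-S * ln(1 - alpha))
Compute ln(1 - 0.205) = ln(0.795) = -0.229413
Denominator: -480.9 * -0.229413 = 110.3247
Numerator: 0.161 * 597.0 = 96.117
RT60 = 96.117 / 110.3247 = 0.871

0.871 s


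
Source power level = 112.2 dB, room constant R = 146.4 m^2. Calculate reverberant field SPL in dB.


Given values:
  Lw = 112.2 dB, R = 146.4 m^2
Formula: SPL = Lw + 10 * log10(4 / R)
Compute 4 / R = 4 / 146.4 = 0.027322
Compute 10 * log10(0.027322) = -15.6349
SPL = 112.2 + (-15.6349) = 96.57

96.57 dB


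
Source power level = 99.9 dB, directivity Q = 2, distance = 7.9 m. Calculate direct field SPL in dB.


Given values:
  Lw = 99.9 dB, Q = 2, r = 7.9 m
Formula: SPL = Lw + 10 * log10(Q / (4 * pi * r^2))
Compute 4 * pi * r^2 = 4 * pi * 7.9^2 = 784.2672
Compute Q / denom = 2 / 784.2672 = 0.00255015
Compute 10 * log10(0.00255015) = -25.9343
SPL = 99.9 + (-25.9343) = 73.97

73.97 dB


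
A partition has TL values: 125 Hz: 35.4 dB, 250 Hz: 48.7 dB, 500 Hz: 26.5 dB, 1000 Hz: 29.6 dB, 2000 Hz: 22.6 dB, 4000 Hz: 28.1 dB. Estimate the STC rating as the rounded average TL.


Given TL values at each frequency:
  125 Hz: 35.4 dB
  250 Hz: 48.7 dB
  500 Hz: 26.5 dB
  1000 Hz: 29.6 dB
  2000 Hz: 22.6 dB
  4000 Hz: 28.1 dB
Formula: STC ~ round(average of TL values)
Sum = 35.4 + 48.7 + 26.5 + 29.6 + 22.6 + 28.1 = 190.9
Average = 190.9 / 6 = 31.82
Rounded: 32

32


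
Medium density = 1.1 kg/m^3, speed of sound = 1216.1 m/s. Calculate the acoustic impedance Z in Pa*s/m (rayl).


Given values:
  rho = 1.1 kg/m^3
  c = 1216.1 m/s
Formula: Z = rho * c
Z = 1.1 * 1216.1
Z = 1337.71

1337.71 rayl


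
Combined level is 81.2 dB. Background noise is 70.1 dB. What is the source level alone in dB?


Given values:
  L_total = 81.2 dB, L_bg = 70.1 dB
Formula: L_source = 10 * log10(10^(L_total/10) - 10^(L_bg/10))
Convert to linear:
  10^(81.2/10) = 131825673.8556
  10^(70.1/10) = 10232929.9228
Difference: 131825673.8556 - 10232929.9228 = 121592743.9328
L_source = 10 * log10(121592743.9328) = 80.85

80.85 dB


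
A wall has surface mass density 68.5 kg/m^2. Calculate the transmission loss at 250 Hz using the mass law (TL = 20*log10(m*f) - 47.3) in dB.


Given values:
  m = 68.5 kg/m^2, f = 250 Hz
Formula: TL = 20 * log10(m * f) - 47.3
Compute m * f = 68.5 * 250 = 17125.0
Compute log10(17125.0) = 4.233631
Compute 20 * 4.233631 = 84.6726
TL = 84.6726 - 47.3 = 37.37

37.37 dB


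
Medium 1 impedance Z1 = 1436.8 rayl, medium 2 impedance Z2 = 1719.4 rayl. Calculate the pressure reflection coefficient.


Given values:
  Z1 = 1436.8 rayl, Z2 = 1719.4 rayl
Formula: R = (Z2 - Z1) / (Z2 + Z1)
Numerator: Z2 - Z1 = 1719.4 - 1436.8 = 282.6
Denominator: Z2 + Z1 = 1719.4 + 1436.8 = 3156.2
R = 282.6 / 3156.2 = 0.0895

0.0895


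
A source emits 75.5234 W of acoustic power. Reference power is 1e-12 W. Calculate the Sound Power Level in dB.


Given values:
  W = 75.5234 W
  W_ref = 1e-12 W
Formula: SWL = 10 * log10(W / W_ref)
Compute ratio: W / W_ref = 75523400000000
Compute log10: log10(75523400000000) = 13.878082
Multiply: SWL = 10 * 13.878082 = 138.78

138.78 dB


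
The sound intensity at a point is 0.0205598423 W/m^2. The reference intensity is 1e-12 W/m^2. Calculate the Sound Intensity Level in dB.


Given values:
  I = 0.0205598423 W/m^2
  I_ref = 1e-12 W/m^2
Formula: SIL = 10 * log10(I / I_ref)
Compute ratio: I / I_ref = 20559842300
Compute log10: log10(20559842300) = 10.31302
Multiply: SIL = 10 * 10.31302 = 103.13

103.13 dB


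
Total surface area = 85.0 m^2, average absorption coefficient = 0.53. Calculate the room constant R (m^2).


Given values:
  S = 85.0 m^2, alpha = 0.53
Formula: R = S * alpha / (1 - alpha)
Numerator: 85.0 * 0.53 = 45.05
Denominator: 1 - 0.53 = 0.47
R = 45.05 / 0.47 = 95.85

95.85 m^2


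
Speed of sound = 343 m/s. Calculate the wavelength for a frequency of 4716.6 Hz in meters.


Given values:
  c = 343 m/s, f = 4716.6 Hz
Formula: lambda = c / f
lambda = 343 / 4716.6
lambda = 0.0727

0.0727 m


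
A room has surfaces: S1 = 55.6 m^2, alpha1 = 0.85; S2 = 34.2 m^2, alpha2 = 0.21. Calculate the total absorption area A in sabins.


Given surfaces:
  Surface 1: 55.6 * 0.85 = 47.26
  Surface 2: 34.2 * 0.21 = 7.182
Formula: A = sum(Si * alpha_i)
A = 47.26 + 7.182
A = 54.44

54.44 sabins


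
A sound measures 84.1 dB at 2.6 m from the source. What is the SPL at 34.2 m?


Given values:
  SPL1 = 84.1 dB, r1 = 2.6 m, r2 = 34.2 m
Formula: SPL2 = SPL1 - 20 * log10(r2 / r1)
Compute ratio: r2 / r1 = 34.2 / 2.6 = 13.1538
Compute log10: log10(13.1538) = 1.119051
Compute drop: 20 * 1.119051 = 22.381
SPL2 = 84.1 - 22.381 = 61.72

61.72 dB


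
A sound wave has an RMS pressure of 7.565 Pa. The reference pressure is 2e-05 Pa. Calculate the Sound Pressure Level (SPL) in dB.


Given values:
  p = 7.565 Pa
  p_ref = 2e-05 Pa
Formula: SPL = 20 * log10(p / p_ref)
Compute ratio: p / p_ref = 7.565 / 2e-05 = 378250
Compute log10: log10(378250) = 5.577779
Multiply: SPL = 20 * 5.577779 = 111.56

111.56 dB


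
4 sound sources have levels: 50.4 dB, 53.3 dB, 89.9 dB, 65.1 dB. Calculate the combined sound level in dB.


Formula: L_total = 10 * log10( sum(10^(Li/10)) )
  Source 1: 10^(50.4/10) = 109647.8196
  Source 2: 10^(53.3/10) = 213796.209
  Source 3: 10^(89.9/10) = 977237220.9558
  Source 4: 10^(65.1/10) = 3235936.5693
Sum of linear values = 980796601.5537
L_total = 10 * log10(980796601.5537) = 89.92

89.92 dB


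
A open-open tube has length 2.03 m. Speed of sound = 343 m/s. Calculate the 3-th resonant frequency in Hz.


Given values:
  Tube type: open-open, L = 2.03 m, c = 343 m/s, n = 3
Formula: f_n = n * c / (2 * L)
Compute 2 * L = 2 * 2.03 = 4.06
f = 3 * 343 / 4.06
f = 253.45

253.45 Hz


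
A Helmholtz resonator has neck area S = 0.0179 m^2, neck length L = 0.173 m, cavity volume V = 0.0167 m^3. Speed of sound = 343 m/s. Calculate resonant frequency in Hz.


Given values:
  S = 0.0179 m^2, L = 0.173 m, V = 0.0167 m^3, c = 343 m/s
Formula: f = (c / (2*pi)) * sqrt(S / (V * L))
Compute V * L = 0.0167 * 0.173 = 0.0028891
Compute S / (V * L) = 0.0179 / 0.0028891 = 6.1957
Compute sqrt(6.1957) = 2.489116
Compute c / (2*pi) = 343 / 6.283185 = 54.590148
f = 54.590148 * 2.489116 = 135.88

135.88 Hz


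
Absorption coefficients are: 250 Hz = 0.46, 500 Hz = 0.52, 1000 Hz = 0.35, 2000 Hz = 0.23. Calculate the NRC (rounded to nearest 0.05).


Given values:
  a_250 = 0.46, a_500 = 0.52
  a_1000 = 0.35, a_2000 = 0.23
Formula: NRC = (a250 + a500 + a1000 + a2000) / 4
Sum = 0.46 + 0.52 + 0.35 + 0.23 = 1.56
NRC = 1.56 / 4 = 0.39
Rounded to nearest 0.05: 0.4

0.4


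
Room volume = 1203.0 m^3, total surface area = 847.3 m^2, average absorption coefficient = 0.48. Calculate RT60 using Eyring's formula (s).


Given values:
  V = 1203.0 m^3, S = 847.3 m^2, alpha = 0.48
Formula: RT60 = 0.161 * V / (-S * ln(1 - alpha))
Compute ln(1 - 0.48) = ln(0.52) = -0.653926
Denominator: -847.3 * -0.653926 = 554.0715
Numerator: 0.161 * 1203.0 = 193.683
RT60 = 193.683 / 554.0715 = 0.35

0.35 s


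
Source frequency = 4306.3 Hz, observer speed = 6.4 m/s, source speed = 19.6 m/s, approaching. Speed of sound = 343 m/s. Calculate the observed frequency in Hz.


Given values:
  f_s = 4306.3 Hz, v_o = 6.4 m/s, v_s = 19.6 m/s
  Direction: approaching
Formula: f_o = f_s * (c + v_o) / (c - v_s)
Numerator: c + v_o = 343 + 6.4 = 349.4
Denominator: c - v_s = 343 - 19.6 = 323.4
f_o = 4306.3 * 349.4 / 323.4 = 4652.51

4652.51 Hz


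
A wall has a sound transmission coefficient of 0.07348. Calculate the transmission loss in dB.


Given values:
  tau = 0.07348
Formula: TL = 10 * log10(1 / tau)
Compute 1 / tau = 1 / 0.07348 = 13.6091
Compute log10(13.6091) = 1.133829
TL = 10 * 1.133829 = 11.34

11.34 dB


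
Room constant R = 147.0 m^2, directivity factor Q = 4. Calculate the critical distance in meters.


Given values:
  R = 147.0 m^2, Q = 4
Formula: d_c = 0.141 * sqrt(Q * R)
Compute Q * R = 4 * 147.0 = 588.0
Compute sqrt(588.0) = 24.2487
d_c = 0.141 * 24.2487 = 3.419

3.419 m


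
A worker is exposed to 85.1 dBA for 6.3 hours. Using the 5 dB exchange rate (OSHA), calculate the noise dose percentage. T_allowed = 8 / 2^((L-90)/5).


Given values:
  L = 85.1 dBA, T = 6.3 hours
Formula: T_allowed = 8 / 2^((L - 90) / 5)
Compute exponent: (85.1 - 90) / 5 = -0.98
Compute 2^(-0.98) = 0.50698
T_allowed = 8 / 0.50698 = 15.779715 hours
Dose = (T / T_allowed) * 100
Dose = (6.3 / 15.779715) * 100 = 39.92

39.92 %


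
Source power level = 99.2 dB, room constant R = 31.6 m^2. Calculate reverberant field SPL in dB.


Given values:
  Lw = 99.2 dB, R = 31.6 m^2
Formula: SPL = Lw + 10 * log10(4 / R)
Compute 4 / R = 4 / 31.6 = 0.126582
Compute 10 * log10(0.126582) = -8.9763
SPL = 99.2 + (-8.9763) = 90.22

90.22 dB


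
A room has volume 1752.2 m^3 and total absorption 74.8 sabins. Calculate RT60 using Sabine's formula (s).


Given values:
  V = 1752.2 m^3
  A = 74.8 sabins
Formula: RT60 = 0.161 * V / A
Numerator: 0.161 * 1752.2 = 282.1042
RT60 = 282.1042 / 74.8 = 3.771

3.771 s


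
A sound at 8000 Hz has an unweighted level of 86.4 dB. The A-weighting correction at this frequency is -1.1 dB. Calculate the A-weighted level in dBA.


Given values:
  SPL = 86.4 dB
  A-weighting at 8000 Hz = -1.1 dB
Formula: L_A = SPL + A_weight
L_A = 86.4 + (-1.1)
L_A = 85.3

85.3 dBA


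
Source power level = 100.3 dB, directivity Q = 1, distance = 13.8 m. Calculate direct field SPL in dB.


Given values:
  Lw = 100.3 dB, Q = 1, r = 13.8 m
Formula: SPL = Lw + 10 * log10(Q / (4 * pi * r^2))
Compute 4 * pi * r^2 = 4 * pi * 13.8^2 = 2393.1396
Compute Q / denom = 1 / 2393.1396 = 0.00041786
Compute 10 * log10(0.00041786) = -33.7897
SPL = 100.3 + (-33.7897) = 66.51

66.51 dB


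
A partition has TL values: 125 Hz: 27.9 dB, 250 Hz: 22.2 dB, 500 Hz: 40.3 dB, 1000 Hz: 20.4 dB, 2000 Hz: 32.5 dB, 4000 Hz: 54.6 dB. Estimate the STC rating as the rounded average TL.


Given TL values at each frequency:
  125 Hz: 27.9 dB
  250 Hz: 22.2 dB
  500 Hz: 40.3 dB
  1000 Hz: 20.4 dB
  2000 Hz: 32.5 dB
  4000 Hz: 54.6 dB
Formula: STC ~ round(average of TL values)
Sum = 27.9 + 22.2 + 40.3 + 20.4 + 32.5 + 54.6 = 197.9
Average = 197.9 / 6 = 32.98
Rounded: 33

33


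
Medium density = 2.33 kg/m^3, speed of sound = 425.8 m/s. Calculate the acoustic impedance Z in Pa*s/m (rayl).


Given values:
  rho = 2.33 kg/m^3
  c = 425.8 m/s
Formula: Z = rho * c
Z = 2.33 * 425.8
Z = 992.11

992.11 rayl


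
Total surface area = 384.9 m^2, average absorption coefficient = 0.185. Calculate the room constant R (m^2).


Given values:
  S = 384.9 m^2, alpha = 0.185
Formula: R = S * alpha / (1 - alpha)
Numerator: 384.9 * 0.185 = 71.2065
Denominator: 1 - 0.185 = 0.815
R = 71.2065 / 0.815 = 87.37

87.37 m^2


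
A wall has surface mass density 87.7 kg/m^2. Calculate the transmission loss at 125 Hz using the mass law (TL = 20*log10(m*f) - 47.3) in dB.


Given values:
  m = 87.7 kg/m^2, f = 125 Hz
Formula: TL = 20 * log10(m * f) - 47.3
Compute m * f = 87.7 * 125 = 10962.5
Compute log10(10962.5) = 4.03991
Compute 20 * 4.03991 = 80.7982
TL = 80.7982 - 47.3 = 33.5

33.5 dB


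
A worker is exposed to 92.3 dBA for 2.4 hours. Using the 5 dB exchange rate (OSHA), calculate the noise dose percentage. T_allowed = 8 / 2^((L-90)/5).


Given values:
  L = 92.3 dBA, T = 2.4 hours
Formula: T_allowed = 8 / 2^((L - 90) / 5)
Compute exponent: (92.3 - 90) / 5 = 0.46
Compute 2^(0.46) = 1.375542
T_allowed = 8 / 1.375542 = 5.815889 hours
Dose = (T / T_allowed) * 100
Dose = (2.4 / 5.815889) * 100 = 41.27

41.27 %


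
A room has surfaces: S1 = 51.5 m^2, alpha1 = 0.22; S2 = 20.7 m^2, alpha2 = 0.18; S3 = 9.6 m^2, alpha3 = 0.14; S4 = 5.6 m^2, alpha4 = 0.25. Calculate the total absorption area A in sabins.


Given surfaces:
  Surface 1: 51.5 * 0.22 = 11.33
  Surface 2: 20.7 * 0.18 = 3.726
  Surface 3: 9.6 * 0.14 = 1.344
  Surface 4: 5.6 * 0.25 = 1.4
Formula: A = sum(Si * alpha_i)
A = 11.33 + 3.726 + 1.344 + 1.4
A = 17.8

17.8 sabins


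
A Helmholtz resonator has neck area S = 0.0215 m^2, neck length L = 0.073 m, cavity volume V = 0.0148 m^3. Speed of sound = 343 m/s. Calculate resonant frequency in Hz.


Given values:
  S = 0.0215 m^2, L = 0.073 m, V = 0.0148 m^3, c = 343 m/s
Formula: f = (c / (2*pi)) * sqrt(S / (V * L))
Compute V * L = 0.0148 * 0.073 = 0.0010804
Compute S / (V * L) = 0.0215 / 0.0010804 = 19.9
Compute sqrt(19.9) = 4.460942
Compute c / (2*pi) = 343 / 6.283185 = 54.590148
f = 54.590148 * 4.460942 = 243.52

243.52 Hz


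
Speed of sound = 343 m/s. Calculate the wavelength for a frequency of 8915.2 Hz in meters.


Given values:
  c = 343 m/s, f = 8915.2 Hz
Formula: lambda = c / f
lambda = 343 / 8915.2
lambda = 0.0385

0.0385 m


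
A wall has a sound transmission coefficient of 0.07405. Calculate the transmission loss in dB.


Given values:
  tau = 0.07405
Formula: TL = 10 * log10(1 / tau)
Compute 1 / tau = 1 / 0.07405 = 13.5044
Compute log10(13.5044) = 1.130475
TL = 10 * 1.130475 = 11.3

11.3 dB


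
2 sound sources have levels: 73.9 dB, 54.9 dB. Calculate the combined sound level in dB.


Formula: L_total = 10 * log10( sum(10^(Li/10)) )
  Source 1: 10^(73.9/10) = 24547089.1569
  Source 2: 10^(54.9/10) = 309029.5433
Sum of linear values = 24856118.7002
L_total = 10 * log10(24856118.7002) = 73.95

73.95 dB


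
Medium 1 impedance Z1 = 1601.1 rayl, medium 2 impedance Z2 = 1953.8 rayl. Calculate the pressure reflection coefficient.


Given values:
  Z1 = 1601.1 rayl, Z2 = 1953.8 rayl
Formula: R = (Z2 - Z1) / (Z2 + Z1)
Numerator: Z2 - Z1 = 1953.8 - 1601.1 = 352.7
Denominator: Z2 + Z1 = 1953.8 + 1601.1 = 3554.9
R = 352.7 / 3554.9 = 0.0992

0.0992


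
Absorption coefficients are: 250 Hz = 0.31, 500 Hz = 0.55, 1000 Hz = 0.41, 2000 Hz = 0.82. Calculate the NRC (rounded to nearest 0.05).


Given values:
  a_250 = 0.31, a_500 = 0.55
  a_1000 = 0.41, a_2000 = 0.82
Formula: NRC = (a250 + a500 + a1000 + a2000) / 4
Sum = 0.31 + 0.55 + 0.41 + 0.82 = 2.09
NRC = 2.09 / 4 = 0.5225
Rounded to nearest 0.05: 0.5

0.5


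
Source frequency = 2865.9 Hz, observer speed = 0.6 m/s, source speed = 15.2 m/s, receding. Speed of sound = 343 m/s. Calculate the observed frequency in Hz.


Given values:
  f_s = 2865.9 Hz, v_o = 0.6 m/s, v_s = 15.2 m/s
  Direction: receding
Formula: f_o = f_s * (c - v_o) / (c + v_s)
Numerator: c - v_o = 343 - 0.6 = 342.4
Denominator: c + v_s = 343 + 15.2 = 358.2
f_o = 2865.9 * 342.4 / 358.2 = 2739.49

2739.49 Hz


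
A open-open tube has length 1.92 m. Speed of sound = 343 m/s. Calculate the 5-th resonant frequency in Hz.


Given values:
  Tube type: open-open, L = 1.92 m, c = 343 m/s, n = 5
Formula: f_n = n * c / (2 * L)
Compute 2 * L = 2 * 1.92 = 3.84
f = 5 * 343 / 3.84
f = 446.61

446.61 Hz
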